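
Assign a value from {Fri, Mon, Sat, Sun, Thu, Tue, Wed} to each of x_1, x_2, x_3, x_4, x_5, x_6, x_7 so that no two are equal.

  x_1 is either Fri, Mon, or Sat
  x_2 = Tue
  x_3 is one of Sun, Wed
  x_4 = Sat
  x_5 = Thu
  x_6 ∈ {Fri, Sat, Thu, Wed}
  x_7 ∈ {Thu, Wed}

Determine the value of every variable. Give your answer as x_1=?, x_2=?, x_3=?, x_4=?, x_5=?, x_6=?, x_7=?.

x_2 must be Tue (only option left).
x_4's domain is down to {Sat}, so x_4 = Sat. Remove Sat from x_1, x_6.
x_5 must be Thu (only option left). Remove Thu from x_6, x_7.
x_7's domain is down to {Wed}, so x_7 = Wed. Remove Wed from x_3, x_6.
x_3 has just one choice, so x_3 = Sun.
x_6 must be Fri (only option left). So x_1 can't be Fri.
x_1 has just one choice, so x_1 = Mon.

x_1=Mon, x_2=Tue, x_3=Sun, x_4=Sat, x_5=Thu, x_6=Fri, x_7=Wed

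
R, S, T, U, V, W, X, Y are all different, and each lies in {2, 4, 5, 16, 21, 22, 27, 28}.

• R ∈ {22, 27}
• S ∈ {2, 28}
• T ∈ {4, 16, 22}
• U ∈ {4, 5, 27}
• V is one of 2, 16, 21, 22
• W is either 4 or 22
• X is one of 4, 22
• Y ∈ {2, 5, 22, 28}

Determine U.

Among the 8 variables, 21 fits only V (and all 8 values in {2, 4, 5, 16, 21, 22, 27, 28} must be used), so V = 21.
Among the 7 still-open variables, 16 fits only T (and all 7 values in {2, 4, 5, 16, 22, 27, 28} must be used), so T = 16.
The 2 variables W and X are confined to {4, 22}, which locks those values in; drop them from R, U, Y.
R must be 27 (only option left). Eliminate 27 elsewhere: U.
So U = 5.

5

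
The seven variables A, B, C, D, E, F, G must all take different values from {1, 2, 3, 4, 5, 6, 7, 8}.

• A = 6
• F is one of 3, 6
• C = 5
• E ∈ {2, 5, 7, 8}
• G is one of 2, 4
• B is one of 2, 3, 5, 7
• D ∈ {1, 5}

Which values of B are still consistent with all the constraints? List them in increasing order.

2, 7

A has just one choice, so A = 6. Strike 6 from F.
C has just one choice, so C = 5. So B, D, E can't be 5.
That leaves D = 1.
That leaves F = 3. Remove 3 from B.
No further eliminations apply; B can still be any of 2, 7.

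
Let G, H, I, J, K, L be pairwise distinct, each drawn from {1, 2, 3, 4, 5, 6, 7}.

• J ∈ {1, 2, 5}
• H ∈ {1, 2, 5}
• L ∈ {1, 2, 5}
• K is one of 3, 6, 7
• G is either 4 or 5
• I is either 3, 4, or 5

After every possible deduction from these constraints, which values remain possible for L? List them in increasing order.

The 3 variables H, J, L are confined to {1, 2, 5}, which locks those values in; drop them from G, I.
G's domain is down to {4}, so G = 4. Strike 4 from I.
That leaves I = 3. So K can't be 3.
No further eliminations apply; L can still be any of 1, 2, 5.

1, 2, 5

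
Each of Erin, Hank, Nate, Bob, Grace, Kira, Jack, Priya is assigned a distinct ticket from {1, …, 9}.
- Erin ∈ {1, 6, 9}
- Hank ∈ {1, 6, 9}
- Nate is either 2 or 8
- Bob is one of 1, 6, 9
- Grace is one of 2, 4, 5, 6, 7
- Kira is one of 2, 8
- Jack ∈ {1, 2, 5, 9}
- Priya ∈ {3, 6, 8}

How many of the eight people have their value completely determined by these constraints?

Nate and Kira between them cover only {2, 8} — a naked pair. Remove those values from Grace, Jack, Priya.
Erin, Hank, Bob between them cover only {1, 6, 9} — a naked triple. Remove those values from Grace, Jack, Priya.
Jack must be 5 (only option left). Strike 5 from Grace.
Priya's domain is down to {3}, so Priya = 3.
Determined: Jack=5, Priya=3. The other people each still have more than one consistent value. That makes 2.

2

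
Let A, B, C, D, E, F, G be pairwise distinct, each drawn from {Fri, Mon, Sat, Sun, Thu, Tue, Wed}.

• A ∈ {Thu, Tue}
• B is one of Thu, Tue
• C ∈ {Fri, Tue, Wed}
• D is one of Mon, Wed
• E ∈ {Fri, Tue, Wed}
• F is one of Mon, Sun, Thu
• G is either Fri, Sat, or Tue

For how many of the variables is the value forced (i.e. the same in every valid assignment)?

3

Among the 7 variables, Sat fits only G (and all 7 values in {Fri, Mon, Sat, Sun, Thu, Tue, Wed} must be used), so G = Sat.
Among the 6 still-open variables, Sun fits only F (and all 6 values in {Fri, Mon, Sun, Thu, Tue, Wed} must be used), so F = Sun.
The 5 still-open variables together cover exactly {Fri, Mon, Thu, Tue, Wed} — 5 values for 5 variables — and Mon appears only in D's list, so D = Mon.
The 2 variables A and B are confined to {Thu, Tue}, which locks those values in; drop them from C, E.
Determined: D=Mon, F=Sun, G=Sat. The other variables each still have more than one consistent value. That makes 3.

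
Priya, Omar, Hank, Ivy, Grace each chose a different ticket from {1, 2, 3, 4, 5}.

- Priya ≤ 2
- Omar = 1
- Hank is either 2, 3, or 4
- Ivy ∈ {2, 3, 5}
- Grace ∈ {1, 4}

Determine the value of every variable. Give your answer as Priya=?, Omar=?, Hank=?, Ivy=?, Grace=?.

Priya=2, Omar=1, Hank=3, Ivy=5, Grace=4

Omar's domain is down to {1}, so Omar = 1. Eliminate 1 elsewhere: Priya, Grace.
That leaves Grace = 4. Remove 4 from Hank.
Priya has just one choice, so Priya = 2. So Hank, Ivy can't be 2.
Hank must be 3 (only option left). Remove 3 from Ivy.
Ivy's domain is down to {5}, so Ivy = 5.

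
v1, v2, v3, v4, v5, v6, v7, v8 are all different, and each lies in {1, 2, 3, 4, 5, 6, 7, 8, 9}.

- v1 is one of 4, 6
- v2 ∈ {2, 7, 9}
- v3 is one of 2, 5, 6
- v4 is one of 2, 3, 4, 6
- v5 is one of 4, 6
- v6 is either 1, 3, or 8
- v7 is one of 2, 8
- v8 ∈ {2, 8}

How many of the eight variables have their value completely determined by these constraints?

v1 and v5 share exactly the 2 values {4, 6}; by pigeonhole those values go to them, so strike 4, 6 from v3, v4.
v7 and v8 share exactly the 2 values {2, 8}; by pigeonhole those values go to them, so strike 2, 8 from v2, v3, v4, v6.
v3's domain is down to {5}, so v3 = 5.
v4's domain is down to {3}, so v4 = 3. Remove 3 from v6.
v6 must be 1 (only option left).
Determined: v3=5, v4=3, v6=1. The other variables each still have more than one consistent value. That makes 3.

3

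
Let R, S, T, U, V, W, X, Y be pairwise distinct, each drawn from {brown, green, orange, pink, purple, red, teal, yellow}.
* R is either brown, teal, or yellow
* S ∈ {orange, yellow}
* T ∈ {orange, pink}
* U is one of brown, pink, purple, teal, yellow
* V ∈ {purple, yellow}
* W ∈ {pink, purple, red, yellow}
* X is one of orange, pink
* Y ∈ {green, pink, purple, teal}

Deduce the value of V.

purple

The 8 variables together cover exactly {brown, green, orange, pink, purple, red, teal, yellow} — 8 values for 8 variables — and green appears only in Y's list, so Y = green.
The 7 still-open variables draw from only 7 values {brown, orange, pink, purple, red, teal, yellow}, so each is used; only W can be red, hence W = red.
The 2 variables T and X are confined to {orange, pink}, which locks those values in; drop them from S, U.
S's domain is down to {yellow}, so S = yellow. Eliminate yellow elsewhere: R, U, V.
So V = purple.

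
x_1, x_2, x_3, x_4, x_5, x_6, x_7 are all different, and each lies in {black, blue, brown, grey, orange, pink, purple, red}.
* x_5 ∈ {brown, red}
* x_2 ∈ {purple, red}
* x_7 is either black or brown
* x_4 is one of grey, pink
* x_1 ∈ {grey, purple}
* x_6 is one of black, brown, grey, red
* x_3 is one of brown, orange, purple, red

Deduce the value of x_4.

The 7 variables draw from only 7 values {black, brown, grey, orange, pink, purple, red}, so each is used; only x_3 can be orange, hence x_3 = orange.
The 6 still-open variables draw from only 6 values {black, brown, grey, pink, purple, red}, so each is used; only x_4 can be pink, hence x_4 = pink.

pink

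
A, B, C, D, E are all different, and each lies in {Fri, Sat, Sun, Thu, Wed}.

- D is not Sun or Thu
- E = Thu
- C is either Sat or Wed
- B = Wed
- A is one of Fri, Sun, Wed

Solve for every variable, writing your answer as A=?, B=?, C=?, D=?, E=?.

A=Sun, B=Wed, C=Sat, D=Fri, E=Thu

B has just one choice, so B = Wed. So A, C, D can't be Wed.
That leaves C = Sat. So D can't be Sat.
D must be Fri (only option left). So A can't be Fri.
E must be Thu (only option left).
A has just one choice, so A = Sun.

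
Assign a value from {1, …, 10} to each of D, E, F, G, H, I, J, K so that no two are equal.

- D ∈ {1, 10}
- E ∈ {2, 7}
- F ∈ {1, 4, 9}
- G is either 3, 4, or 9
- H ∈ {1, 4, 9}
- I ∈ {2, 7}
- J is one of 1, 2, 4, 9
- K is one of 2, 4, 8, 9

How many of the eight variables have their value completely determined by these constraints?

The 8 variables together cover exactly {1, 2, 3, 4, 7, 8, 9, 10} — 8 values for 8 variables — and 3 appears only in G's list, so G = 3.
The 7 still-open variables together cover exactly {1, 2, 4, 7, 8, 9, 10} — 7 values for 7 variables — and 8 appears only in K's list, so K = 8.
Among the 6 still-open variables, 10 fits only D (and all 6 values in {1, 2, 4, 7, 9, 10} must be used), so D = 10.
The 2 variables E and I are confined to {2, 7}, which locks those values in; drop them from J.
Determined: D=10, G=3, K=8. The other variables each still have more than one consistent value. That makes 3.

3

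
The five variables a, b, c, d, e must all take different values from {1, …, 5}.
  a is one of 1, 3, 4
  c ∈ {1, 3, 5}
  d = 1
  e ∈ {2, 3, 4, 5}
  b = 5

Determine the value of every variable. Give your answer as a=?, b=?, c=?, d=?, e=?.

a=4, b=5, c=3, d=1, e=2

b has just one choice, so b = 5. So c, e can't be 5.
d has just one choice, so d = 1. Eliminate 1 elsewhere: a, c.
That leaves c = 3. So a, e can't be 3.
a must be 4 (only option left). Remove 4 from e.
That leaves e = 2.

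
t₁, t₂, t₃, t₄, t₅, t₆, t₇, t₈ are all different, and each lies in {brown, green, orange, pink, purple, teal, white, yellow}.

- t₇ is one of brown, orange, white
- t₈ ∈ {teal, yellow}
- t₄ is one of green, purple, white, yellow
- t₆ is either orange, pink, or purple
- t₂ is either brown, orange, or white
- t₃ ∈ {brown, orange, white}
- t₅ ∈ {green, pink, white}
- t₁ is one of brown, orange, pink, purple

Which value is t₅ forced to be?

Among the 8 variables, teal fits only t₈ (and all 8 values in {brown, green, orange, pink, purple, teal, white, yellow} must be used), so t₈ = teal.
Among the 7 still-open variables, yellow fits only t₄ (and all 7 values in {brown, green, orange, pink, purple, white, yellow} must be used), so t₄ = yellow.
Among the 6 still-open variables, green fits only t₅ (and all 6 values in {brown, green, orange, pink, purple, white} must be used), so t₅ = green.

green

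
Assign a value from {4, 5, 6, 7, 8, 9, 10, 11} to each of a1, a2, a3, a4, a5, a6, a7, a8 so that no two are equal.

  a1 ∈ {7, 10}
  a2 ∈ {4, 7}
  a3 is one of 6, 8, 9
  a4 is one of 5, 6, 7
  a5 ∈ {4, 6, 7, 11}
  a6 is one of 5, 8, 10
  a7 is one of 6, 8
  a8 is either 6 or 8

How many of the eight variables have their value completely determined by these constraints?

3

The 8 variables draw from only 8 values {4, 5, 6, 7, 8, 9, 10, 11}, so each is used; only a3 can be 9, hence a3 = 9.
The 7 still-open variables draw from only 7 values {4, 5, 6, 7, 8, 10, 11}, so each is used; only a5 can be 11, hence a5 = 11.
The 6 still-open variables draw from only 6 values {4, 5, 6, 7, 8, 10}, so each is used; only a2 can be 4, hence a2 = 4.
The 2 variables a7 and a8 are confined to {6, 8}, which locks those values in; drop them from a4, a6.
Determined: a2=4, a3=9, a5=11. The other variables each still have more than one consistent value. That makes 3.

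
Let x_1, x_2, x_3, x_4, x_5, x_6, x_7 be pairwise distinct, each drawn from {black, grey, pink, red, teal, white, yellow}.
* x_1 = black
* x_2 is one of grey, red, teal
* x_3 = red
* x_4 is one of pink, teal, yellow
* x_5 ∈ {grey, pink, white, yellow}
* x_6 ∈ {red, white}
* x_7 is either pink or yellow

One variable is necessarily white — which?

x_6

x_1 must be black (only option left).
x_3's domain is down to {red}, so x_3 = red. Eliminate red elsewhere: x_2, x_6.
So white goes to x_6.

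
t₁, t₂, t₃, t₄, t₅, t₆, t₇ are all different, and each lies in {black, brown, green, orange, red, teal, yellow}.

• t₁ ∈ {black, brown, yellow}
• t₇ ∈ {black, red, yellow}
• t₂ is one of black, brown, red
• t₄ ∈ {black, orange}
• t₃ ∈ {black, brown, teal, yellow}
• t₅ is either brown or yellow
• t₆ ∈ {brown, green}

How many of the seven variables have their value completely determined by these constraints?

The 7 variables together cover exactly {black, brown, green, orange, red, teal, yellow} — 7 values for 7 variables — and green appears only in t₆'s list, so t₆ = green.
The 6 still-open variables draw from only 6 values {black, brown, orange, red, teal, yellow}, so each is used; only t₄ can be orange, hence t₄ = orange.
The 5 still-open variables draw from only 5 values {black, brown, red, teal, yellow}, so each is used; only t₃ can be teal, hence t₃ = teal.
Determined: t₃=teal, t₄=orange, t₆=green. The other variables each still have more than one consistent value. That makes 3.

3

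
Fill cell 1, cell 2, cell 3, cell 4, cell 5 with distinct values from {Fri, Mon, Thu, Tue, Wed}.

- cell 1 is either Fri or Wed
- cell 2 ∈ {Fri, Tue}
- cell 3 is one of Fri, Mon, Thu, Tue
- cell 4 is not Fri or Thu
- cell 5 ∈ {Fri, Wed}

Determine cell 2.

The 5 variables draw from only 5 values {Fri, Mon, Thu, Tue, Wed}, so each is used; only cell 3 can be Thu, hence cell 3 = Thu.
The 4 still-open variables together cover exactly {Fri, Mon, Tue, Wed} — 4 values for 4 variables — and Mon appears only in cell 4's list, so cell 4 = Mon.
The 3 still-open variables draw from only 3 values {Fri, Tue, Wed}, so each is used; only cell 2 can be Tue, hence cell 2 = Tue.

Tue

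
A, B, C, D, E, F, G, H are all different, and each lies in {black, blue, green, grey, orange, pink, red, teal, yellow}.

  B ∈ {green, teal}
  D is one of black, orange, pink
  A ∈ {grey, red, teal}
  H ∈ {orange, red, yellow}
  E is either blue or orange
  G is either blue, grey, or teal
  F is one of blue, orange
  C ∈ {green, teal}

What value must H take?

B and C share exactly the 2 values {green, teal}; by pigeonhole those values go to them, so strike green, teal from A, G.
E and F between them cover only {blue, orange} — a naked pair. Remove those values from D, G, H.
G has just one choice, so G = grey. Remove grey from A.
A's domain is down to {red}, so A = red. Eliminate red elsewhere: H.
So H = yellow.

yellow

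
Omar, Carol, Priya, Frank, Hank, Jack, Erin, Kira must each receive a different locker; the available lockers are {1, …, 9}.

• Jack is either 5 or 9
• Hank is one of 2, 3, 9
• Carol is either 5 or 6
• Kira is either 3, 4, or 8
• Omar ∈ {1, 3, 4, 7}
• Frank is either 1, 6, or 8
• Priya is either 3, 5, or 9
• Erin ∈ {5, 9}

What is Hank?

2

Jack and Erin between them cover only {5, 9} — a naked pair. Remove those values from Carol, Priya, Hank.
Carol must be 6 (only option left). Strike 6 from Frank.
Priya's domain is down to {3}, so Priya = 3. Remove 3 from Omar, Hank, Kira.
So Hank = 2.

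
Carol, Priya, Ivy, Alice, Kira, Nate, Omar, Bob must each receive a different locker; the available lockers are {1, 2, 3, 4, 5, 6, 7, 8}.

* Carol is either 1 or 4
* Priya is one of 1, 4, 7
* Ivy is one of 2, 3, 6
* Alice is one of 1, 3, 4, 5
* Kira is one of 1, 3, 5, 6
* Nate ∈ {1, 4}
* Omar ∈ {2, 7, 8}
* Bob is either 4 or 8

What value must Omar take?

Carol and Nate share exactly the 2 values {1, 4}; by pigeonhole those values go to them, so strike 1, 4 from Priya, Alice, Kira, Bob.
Priya has just one choice, so Priya = 7. Remove 7 from Omar.
Bob has just one choice, so Bob = 8. So Omar can't be 8.
So Omar = 2.

2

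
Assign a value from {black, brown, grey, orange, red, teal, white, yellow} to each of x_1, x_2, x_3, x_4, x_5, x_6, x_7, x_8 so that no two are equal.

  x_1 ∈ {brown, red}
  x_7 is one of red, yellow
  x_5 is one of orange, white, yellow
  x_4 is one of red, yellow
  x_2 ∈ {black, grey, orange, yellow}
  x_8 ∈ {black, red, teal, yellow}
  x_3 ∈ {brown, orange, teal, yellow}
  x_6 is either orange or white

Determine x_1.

Among the 8 variables, grey fits only x_2 (and all 8 values in {black, brown, grey, orange, red, teal, white, yellow} must be used), so x_2 = grey.
The 7 still-open variables draw from only 7 values {black, brown, orange, red, teal, white, yellow}, so each is used; only x_8 can be black, hence x_8 = black.
The 6 still-open variables draw from only 6 values {brown, orange, red, teal, white, yellow}, so each is used; only x_3 can be teal, hence x_3 = teal.
Among the 5 still-open variables, brown fits only x_1 (and all 5 values in {brown, orange, red, white, yellow} must be used), so x_1 = brown.

brown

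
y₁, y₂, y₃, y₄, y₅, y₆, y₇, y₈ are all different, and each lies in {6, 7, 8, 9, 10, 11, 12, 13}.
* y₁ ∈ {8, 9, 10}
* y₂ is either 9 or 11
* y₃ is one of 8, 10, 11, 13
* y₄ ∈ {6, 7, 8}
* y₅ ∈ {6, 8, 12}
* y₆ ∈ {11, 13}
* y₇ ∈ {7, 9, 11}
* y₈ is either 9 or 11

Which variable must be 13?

The 8 variables draw from only 8 values {6, 7, 8, 9, 10, 11, 12, 13}, so each is used; only y₅ can be 12, hence y₅ = 12.
The 7 still-open variables draw from only 7 values {6, 7, 8, 9, 10, 11, 13}, so each is used; only y₄ can be 6, hence y₄ = 6.
The 6 still-open variables draw from only 6 values {7, 8, 9, 10, 11, 13}, so each is used; only y₇ can be 7, hence y₇ = 7.
y₂ and y₈ share exactly the 2 values {9, 11}; by pigeonhole those values go to them, so strike 9, 11 from y₁, y₃, y₆.
So 13 goes to y₆.

y₆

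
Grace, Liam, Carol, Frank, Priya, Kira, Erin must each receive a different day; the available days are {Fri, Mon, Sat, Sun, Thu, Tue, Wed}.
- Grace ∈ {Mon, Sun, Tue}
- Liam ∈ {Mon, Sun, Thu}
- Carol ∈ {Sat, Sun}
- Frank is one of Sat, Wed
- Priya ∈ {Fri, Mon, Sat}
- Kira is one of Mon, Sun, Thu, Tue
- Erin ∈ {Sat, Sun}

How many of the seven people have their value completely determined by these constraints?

The 7 variables draw from only 7 values {Fri, Mon, Sat, Sun, Thu, Tue, Wed}, so each is used; only Priya can be Fri, hence Priya = Fri.
The 6 still-open variables draw from only 6 values {Mon, Sat, Sun, Thu, Tue, Wed}, so each is used; only Frank can be Wed, hence Frank = Wed.
Carol and Erin between them cover only {Sat, Sun} — a naked pair. Remove those values from Grace, Liam, Kira.
Determined: Frank=Wed, Priya=Fri. The other people each still have more than one consistent value. That makes 2.

2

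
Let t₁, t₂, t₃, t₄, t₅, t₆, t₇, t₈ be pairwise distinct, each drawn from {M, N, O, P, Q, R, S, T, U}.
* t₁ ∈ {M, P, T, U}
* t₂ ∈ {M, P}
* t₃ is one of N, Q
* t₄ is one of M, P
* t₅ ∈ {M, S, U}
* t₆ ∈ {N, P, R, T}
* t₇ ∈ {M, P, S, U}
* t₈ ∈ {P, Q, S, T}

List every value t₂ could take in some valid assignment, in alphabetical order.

M, P

Among the 8 variables, R fits only t₆ (and all 8 values in {M, N, P, Q, R, S, T, U} must be used), so t₆ = R.
The 7 still-open variables draw from only 7 values {M, N, P, Q, S, T, U}, so each is used; only t₃ can be N, hence t₃ = N.
The 6 still-open variables together cover exactly {M, P, Q, S, T, U} — 6 values for 6 variables — and Q appears only in t₈'s list, so t₈ = Q.
The 5 still-open variables together cover exactly {M, P, S, T, U} — 5 values for 5 variables — and T appears only in t₁'s list, so t₁ = T.
t₂ and t₄ share exactly the 2 values {M, P}; by pigeonhole those values go to them, so strike M, P from t₅, t₇.
No further eliminations apply; t₂ can still be any of M, P.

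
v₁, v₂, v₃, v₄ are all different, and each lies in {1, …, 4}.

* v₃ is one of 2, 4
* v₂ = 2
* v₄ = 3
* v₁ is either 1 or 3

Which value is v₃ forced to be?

4

v₂'s domain is down to {2}, so v₂ = 2. So v₃ can't be 2.
So v₃ = 4.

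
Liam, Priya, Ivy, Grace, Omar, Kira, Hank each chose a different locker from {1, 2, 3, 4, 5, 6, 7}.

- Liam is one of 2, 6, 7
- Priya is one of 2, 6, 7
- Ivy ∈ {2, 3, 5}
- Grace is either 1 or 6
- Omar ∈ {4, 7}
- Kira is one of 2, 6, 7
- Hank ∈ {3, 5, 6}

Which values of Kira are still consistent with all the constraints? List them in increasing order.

The 7 variables draw from only 7 values {1, 2, 3, 4, 5, 6, 7}, so each is used; only Grace can be 1, hence Grace = 1.
The 6 still-open variables together cover exactly {2, 3, 4, 5, 6, 7} — 6 values for 6 variables — and 4 appears only in Omar's list, so Omar = 4.
Liam, Priya, Kira share exactly the 3 values {2, 6, 7}; by pigeonhole those values go to them, so strike 2, 6, 7 from Ivy, Hank.
No further eliminations apply; Kira can still be any of 2, 6, 7.

2, 6, 7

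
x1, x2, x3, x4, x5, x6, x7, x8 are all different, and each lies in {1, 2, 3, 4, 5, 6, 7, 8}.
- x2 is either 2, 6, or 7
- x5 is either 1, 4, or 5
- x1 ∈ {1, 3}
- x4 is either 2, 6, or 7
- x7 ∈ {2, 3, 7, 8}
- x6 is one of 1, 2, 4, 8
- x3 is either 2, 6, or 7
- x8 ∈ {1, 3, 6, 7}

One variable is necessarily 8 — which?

The 8 variables draw from only 8 values {1, 2, 3, 4, 5, 6, 7, 8}, so each is used; only x5 can be 5, hence x5 = 5.
Among the 7 still-open variables, 4 fits only x6 (and all 7 values in {1, 2, 3, 4, 6, 7, 8} must be used), so x6 = 4.
The 6 still-open variables draw from only 6 values {1, 2, 3, 6, 7, 8}, so each is used; only x7 can be 8, hence x7 = 8.

x7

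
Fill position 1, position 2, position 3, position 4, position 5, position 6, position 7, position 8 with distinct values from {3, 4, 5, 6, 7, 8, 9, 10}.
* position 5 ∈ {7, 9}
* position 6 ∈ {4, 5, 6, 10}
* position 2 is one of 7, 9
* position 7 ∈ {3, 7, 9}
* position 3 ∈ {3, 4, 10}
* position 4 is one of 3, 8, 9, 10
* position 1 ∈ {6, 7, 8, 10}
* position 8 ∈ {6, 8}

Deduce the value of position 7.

Among the 8 variables, 5 fits only position 6 (and all 8 values in {3, 4, 5, 6, 7, 8, 9, 10} must be used), so position 6 = 5.
The 7 still-open variables together cover exactly {3, 4, 6, 7, 8, 9, 10} — 7 values for 7 variables — and 4 appears only in position 3's list, so position 3 = 4.
position 2 and position 5 share exactly the 2 values {7, 9}; by pigeonhole those values go to them, so strike 7, 9 from position 1, position 4, position 7.
So position 7 = 3.

3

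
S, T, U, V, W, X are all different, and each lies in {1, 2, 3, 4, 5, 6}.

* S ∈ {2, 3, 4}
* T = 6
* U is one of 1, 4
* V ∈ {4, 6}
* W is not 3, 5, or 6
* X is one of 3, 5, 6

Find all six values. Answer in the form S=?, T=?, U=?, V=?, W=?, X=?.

S=3, T=6, U=1, V=4, W=2, X=5

T's domain is down to {6}, so T = 6. Eliminate 6 elsewhere: V, X.
V must be 4 (only option left). Remove 4 from S, U, W.
U must be 1 (only option left). Remove 1 from W.
W has just one choice, so W = 2. Remove 2 from S.
S's domain is down to {3}, so S = 3. Remove 3 from X.
X has just one choice, so X = 5.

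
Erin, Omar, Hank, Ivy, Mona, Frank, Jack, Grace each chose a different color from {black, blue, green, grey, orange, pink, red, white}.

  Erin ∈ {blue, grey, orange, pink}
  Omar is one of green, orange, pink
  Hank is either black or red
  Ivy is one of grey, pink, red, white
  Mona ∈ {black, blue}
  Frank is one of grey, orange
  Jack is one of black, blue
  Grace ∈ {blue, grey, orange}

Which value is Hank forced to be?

red

The 8 variables draw from only 8 values {black, blue, green, grey, orange, pink, red, white}, so each is used; only Omar can be green, hence Omar = green.
The 7 still-open variables together cover exactly {black, blue, grey, orange, pink, red, white} — 7 values for 7 variables — and white appears only in Ivy's list, so Ivy = white.
The 6 still-open variables together cover exactly {black, blue, grey, orange, pink, red} — 6 values for 6 variables — and pink appears only in Erin's list, so Erin = pink.
Among the 5 still-open variables, red fits only Hank (and all 5 values in {black, blue, grey, orange, red} must be used), so Hank = red.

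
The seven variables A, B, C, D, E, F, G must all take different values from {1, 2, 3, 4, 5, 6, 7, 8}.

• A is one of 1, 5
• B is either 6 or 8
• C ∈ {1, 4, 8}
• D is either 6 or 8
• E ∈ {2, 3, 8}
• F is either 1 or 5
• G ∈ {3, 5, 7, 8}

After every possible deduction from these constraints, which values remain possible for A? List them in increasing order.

A and F between them cover only {1, 5} — a naked pair. Remove those values from C, G.
B and D between them cover only {6, 8} — a naked pair. Remove those values from C, E, G.
C has just one choice, so C = 4.
No further eliminations apply; A can still be any of 1, 5.

1, 5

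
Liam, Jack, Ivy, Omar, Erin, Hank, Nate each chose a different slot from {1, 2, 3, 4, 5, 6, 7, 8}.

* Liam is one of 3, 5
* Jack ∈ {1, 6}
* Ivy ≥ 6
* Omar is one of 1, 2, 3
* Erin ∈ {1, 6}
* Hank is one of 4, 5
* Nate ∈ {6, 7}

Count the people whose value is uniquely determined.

The 2 variables Jack and Erin are confined to {1, 6}, which locks those values in; drop them from Ivy, Omar, Nate.
Nate must be 7 (only option left). So Ivy can't be 7.
Ivy must be 8 (only option left).
Determined: Ivy=8, Nate=7. The other people each still have more than one consistent value. That makes 2.

2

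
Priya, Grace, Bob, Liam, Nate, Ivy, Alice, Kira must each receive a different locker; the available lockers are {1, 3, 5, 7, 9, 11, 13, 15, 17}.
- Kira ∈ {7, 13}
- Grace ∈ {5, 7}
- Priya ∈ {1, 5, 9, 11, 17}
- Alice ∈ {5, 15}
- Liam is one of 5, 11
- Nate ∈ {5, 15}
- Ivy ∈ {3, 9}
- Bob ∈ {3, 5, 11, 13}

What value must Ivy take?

Nate and Alice between them cover only {5, 15} — a naked pair. Remove those values from Priya, Grace, Bob, Liam.
Grace must be 7 (only option left). Remove 7 from Kira.
That leaves Liam = 11. So Priya, Bob can't be 11.
Kira must be 13 (only option left). So Bob can't be 13.
Bob's domain is down to {3}, so Bob = 3. Eliminate 3 elsewhere: Ivy.
So Ivy = 9.

9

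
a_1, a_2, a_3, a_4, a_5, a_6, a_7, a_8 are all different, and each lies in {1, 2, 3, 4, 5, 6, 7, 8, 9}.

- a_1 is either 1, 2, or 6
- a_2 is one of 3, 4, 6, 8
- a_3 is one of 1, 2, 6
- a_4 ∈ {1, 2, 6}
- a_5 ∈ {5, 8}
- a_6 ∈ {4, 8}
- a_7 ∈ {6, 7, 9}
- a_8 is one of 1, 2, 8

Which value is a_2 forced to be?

3

a_1, a_3, a_4 between them cover only {1, 2, 6} — a naked triple. Remove those values from a_2, a_7, a_8.
a_8's domain is down to {8}, so a_8 = 8. Strike 8 from a_2, a_5, a_6.
a_5's domain is down to {5}, so a_5 = 5.
That leaves a_6 = 4. Strike 4 from a_2.
So a_2 = 3.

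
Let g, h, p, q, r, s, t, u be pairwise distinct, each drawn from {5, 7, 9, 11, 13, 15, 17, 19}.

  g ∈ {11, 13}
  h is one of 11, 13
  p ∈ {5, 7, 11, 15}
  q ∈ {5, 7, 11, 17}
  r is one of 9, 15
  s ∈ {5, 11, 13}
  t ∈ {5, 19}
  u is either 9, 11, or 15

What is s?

5

The 8 variables together cover exactly {5, 7, 9, 11, 13, 15, 17, 19} — 8 values for 8 variables — and 17 appears only in q's list, so q = 17.
The 7 still-open variables draw from only 7 values {5, 7, 9, 11, 13, 15, 19}, so each is used; only p can be 7, hence p = 7.
Among the 6 still-open variables, 19 fits only t (and all 6 values in {5, 9, 11, 13, 15, 19} must be used), so t = 19.
Among the 5 still-open variables, 5 fits only s (and all 5 values in {5, 9, 11, 13, 15} must be used), so s = 5.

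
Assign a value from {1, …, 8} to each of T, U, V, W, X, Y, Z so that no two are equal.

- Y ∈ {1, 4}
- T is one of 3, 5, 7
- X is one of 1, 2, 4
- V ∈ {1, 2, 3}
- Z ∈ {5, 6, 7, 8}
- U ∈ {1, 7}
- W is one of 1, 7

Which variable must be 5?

U and W between them cover only {1, 7} — a naked pair. Remove those values from T, V, X, Y, Z.
Y's domain is down to {4}, so Y = 4. Remove 4 from X.
X must be 2 (only option left). Strike 2 from V.
V's domain is down to {3}, so V = 3. Remove 3 from T.
So 5 goes to T.

T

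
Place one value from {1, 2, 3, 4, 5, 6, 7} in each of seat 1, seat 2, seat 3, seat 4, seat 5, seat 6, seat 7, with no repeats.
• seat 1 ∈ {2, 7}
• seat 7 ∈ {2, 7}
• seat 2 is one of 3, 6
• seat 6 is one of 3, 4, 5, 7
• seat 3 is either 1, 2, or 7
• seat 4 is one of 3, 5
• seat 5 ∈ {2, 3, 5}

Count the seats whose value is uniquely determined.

The 7 variables draw from only 7 values {1, 2, 3, 4, 5, 6, 7}, so each is used; only seat 3 can be 1, hence seat 3 = 1.
The 6 still-open variables together cover exactly {2, 3, 4, 5, 6, 7} — 6 values for 6 variables — and 4 appears only in seat 6's list, so seat 6 = 4.
Among the 5 still-open variables, 6 fits only seat 2 (and all 5 values in {2, 3, 5, 6, 7} must be used), so seat 2 = 6.
The 2 variables seat 1 and seat 7 are confined to {2, 7}, which locks those values in; drop them from seat 5.
Determined: seat 2=6, seat 3=1, seat 6=4. The other seats each still have more than one consistent value. That makes 3.

3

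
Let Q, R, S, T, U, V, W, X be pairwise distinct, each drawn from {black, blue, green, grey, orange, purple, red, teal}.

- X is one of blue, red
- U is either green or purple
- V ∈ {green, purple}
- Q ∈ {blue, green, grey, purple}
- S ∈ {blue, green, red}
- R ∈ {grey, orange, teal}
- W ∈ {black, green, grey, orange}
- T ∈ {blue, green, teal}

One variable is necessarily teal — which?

T

The 8 variables draw from only 8 values {black, blue, green, grey, orange, purple, red, teal}, so each is used; only W can be black, hence W = black.
The 7 still-open variables draw from only 7 values {blue, green, grey, orange, purple, red, teal}, so each is used; only R can be orange, hence R = orange.
The 6 still-open variables together cover exactly {blue, green, grey, purple, red, teal} — 6 values for 6 variables — and grey appears only in Q's list, so Q = grey.
The 5 still-open variables together cover exactly {blue, green, purple, red, teal} — 5 values for 5 variables — and teal appears only in T's list, so T = teal.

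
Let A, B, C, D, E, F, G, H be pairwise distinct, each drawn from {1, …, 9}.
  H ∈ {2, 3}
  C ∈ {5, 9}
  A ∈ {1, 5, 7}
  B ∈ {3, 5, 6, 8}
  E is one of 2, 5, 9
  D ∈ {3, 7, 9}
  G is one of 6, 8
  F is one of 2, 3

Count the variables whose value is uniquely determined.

2

The 8 variables draw from only 8 values {1, 2, 3, 5, 6, 7, 8, 9}, so each is used; only A can be 1, hence A = 1.
The 7 still-open variables draw from only 7 values {2, 3, 5, 6, 7, 8, 9}, so each is used; only D can be 7, hence D = 7.
F and H between them cover only {2, 3} — a naked pair. Remove those values from B, E.
C and E between them cover only {5, 9} — a naked pair. Remove those values from B.
Determined: A=1, D=7. The other variables each still have more than one consistent value. That makes 2.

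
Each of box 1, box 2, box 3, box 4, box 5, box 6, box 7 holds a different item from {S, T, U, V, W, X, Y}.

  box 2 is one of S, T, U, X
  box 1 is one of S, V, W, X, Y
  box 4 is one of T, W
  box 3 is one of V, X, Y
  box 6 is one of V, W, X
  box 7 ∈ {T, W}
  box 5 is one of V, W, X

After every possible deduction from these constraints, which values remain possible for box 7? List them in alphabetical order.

The 7 variables together cover exactly {S, T, U, V, W, X, Y} — 7 values for 7 variables — and U appears only in box 2's list, so box 2 = U.
The 6 still-open variables together cover exactly {S, T, V, W, X, Y} — 6 values for 6 variables — and S appears only in box 1's list, so box 1 = S.
The 5 still-open variables together cover exactly {T, V, W, X, Y} — 5 values for 5 variables — and Y appears only in box 3's list, so box 3 = Y.
box 4 and box 7 share exactly the 2 values {T, W}; by pigeonhole those values go to them, so strike T, W from box 5, box 6.
No further eliminations apply; box 7 can still be any of T, W.

T, W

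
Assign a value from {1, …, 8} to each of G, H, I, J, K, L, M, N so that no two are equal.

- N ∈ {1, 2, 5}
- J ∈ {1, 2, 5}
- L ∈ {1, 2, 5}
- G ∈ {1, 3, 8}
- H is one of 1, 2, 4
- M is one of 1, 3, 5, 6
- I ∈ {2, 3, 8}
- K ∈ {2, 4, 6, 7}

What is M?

6

The 8 variables together cover exactly {1, 2, 3, 4, 5, 6, 7, 8} — 8 values for 8 variables — and 7 appears only in K's list, so K = 7.
Among the 7 still-open variables, 4 fits only H (and all 7 values in {1, 2, 3, 4, 5, 6, 8} must be used), so H = 4.
The 6 still-open variables draw from only 6 values {1, 2, 3, 5, 6, 8}, so each is used; only M can be 6, hence M = 6.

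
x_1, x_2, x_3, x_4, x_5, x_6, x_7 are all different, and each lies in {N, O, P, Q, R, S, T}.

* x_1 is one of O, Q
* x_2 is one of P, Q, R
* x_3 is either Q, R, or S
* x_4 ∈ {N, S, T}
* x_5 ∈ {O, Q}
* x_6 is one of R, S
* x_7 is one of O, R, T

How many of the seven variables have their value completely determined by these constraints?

3

The 7 variables draw from only 7 values {N, O, P, Q, R, S, T}, so each is used; only x_4 can be N, hence x_4 = N.
Among the 6 still-open variables, P fits only x_2 (and all 6 values in {O, P, Q, R, S, T} must be used), so x_2 = P.
The 5 still-open variables together cover exactly {O, Q, R, S, T} — 5 values for 5 variables — and T appears only in x_7's list, so x_7 = T.
x_1 and x_5 between them cover only {O, Q} — a naked pair. Remove those values from x_3.
Determined: x_2=P, x_4=N, x_7=T. The other variables each still have more than one consistent value. That makes 3.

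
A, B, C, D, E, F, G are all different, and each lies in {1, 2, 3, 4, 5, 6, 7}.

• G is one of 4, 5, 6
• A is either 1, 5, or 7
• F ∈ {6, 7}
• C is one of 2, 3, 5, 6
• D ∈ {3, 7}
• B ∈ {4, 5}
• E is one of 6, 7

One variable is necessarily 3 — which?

D

The 7 variables draw from only 7 values {1, 2, 3, 4, 5, 6, 7}, so each is used; only A can be 1, hence A = 1.
Among the 6 still-open variables, 2 fits only C (and all 6 values in {2, 3, 4, 5, 6, 7} must be used), so C = 2.
Among the 5 still-open variables, 3 fits only D (and all 5 values in {3, 4, 5, 6, 7} must be used), so D = 3.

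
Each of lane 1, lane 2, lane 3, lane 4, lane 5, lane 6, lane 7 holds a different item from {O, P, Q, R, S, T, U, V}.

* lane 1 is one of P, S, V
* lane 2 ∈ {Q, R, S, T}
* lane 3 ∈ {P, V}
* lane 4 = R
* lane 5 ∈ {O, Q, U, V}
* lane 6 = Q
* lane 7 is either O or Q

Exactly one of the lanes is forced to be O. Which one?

lane 4's domain is down to {R}, so lane 4 = R. So lane 2 can't be R.
lane 6's domain is down to {Q}, so lane 6 = Q. Eliminate Q elsewhere: lane 2, lane 5, lane 7.
So O goes to lane 7.

lane 7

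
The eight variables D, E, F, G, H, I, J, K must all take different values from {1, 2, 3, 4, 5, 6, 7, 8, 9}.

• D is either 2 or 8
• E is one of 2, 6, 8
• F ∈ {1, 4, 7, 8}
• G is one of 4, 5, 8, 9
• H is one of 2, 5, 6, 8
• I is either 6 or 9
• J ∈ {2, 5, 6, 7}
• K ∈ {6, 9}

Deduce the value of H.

The 8 variables together cover exactly {1, 2, 4, 5, 6, 7, 8, 9} — 8 values for 8 variables — and 1 appears only in F's list, so F = 1.
The 7 still-open variables together cover exactly {2, 4, 5, 6, 7, 8, 9} — 7 values for 7 variables — and 4 appears only in G's list, so G = 4.
Among the 6 still-open variables, 7 fits only J (and all 6 values in {2, 5, 6, 7, 8, 9} must be used), so J = 7.
The 5 still-open variables draw from only 5 values {2, 5, 6, 8, 9}, so each is used; only H can be 5, hence H = 5.

5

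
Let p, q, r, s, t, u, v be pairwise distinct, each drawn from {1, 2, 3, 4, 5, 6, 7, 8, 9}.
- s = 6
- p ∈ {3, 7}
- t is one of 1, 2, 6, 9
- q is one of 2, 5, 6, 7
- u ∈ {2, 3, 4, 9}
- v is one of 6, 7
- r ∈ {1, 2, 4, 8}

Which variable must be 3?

s's domain is down to {6}, so s = 6. Strike 6 from q, t, v.
v's domain is down to {7}, so v = 7. Strike 7 from p, q.
So 3 goes to p.

p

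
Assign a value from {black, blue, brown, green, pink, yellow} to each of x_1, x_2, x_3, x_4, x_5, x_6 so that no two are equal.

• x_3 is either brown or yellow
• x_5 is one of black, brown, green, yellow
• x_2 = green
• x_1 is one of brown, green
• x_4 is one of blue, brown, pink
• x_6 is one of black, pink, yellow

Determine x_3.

x_2 has just one choice, so x_2 = green. Strike green from x_1, x_5.
x_1 must be brown (only option left). Eliminate brown elsewhere: x_3, x_4, x_5.
So x_3 = yellow.

yellow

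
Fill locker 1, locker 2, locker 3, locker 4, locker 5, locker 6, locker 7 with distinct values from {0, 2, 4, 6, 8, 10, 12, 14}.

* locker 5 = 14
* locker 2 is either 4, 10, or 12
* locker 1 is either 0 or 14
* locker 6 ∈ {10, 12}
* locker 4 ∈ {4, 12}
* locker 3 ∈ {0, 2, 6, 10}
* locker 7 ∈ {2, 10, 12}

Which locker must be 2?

locker 5 must be 14 (only option left). Remove 14 from locker 1.
That leaves locker 1 = 0. Strike 0 from locker 3.
The 5 still-open variables together cover exactly {2, 4, 6, 10, 12} — 5 values for 5 variables — and 6 appears only in locker 3's list, so locker 3 = 6.
The 4 still-open variables together cover exactly {2, 4, 10, 12} — 4 values for 4 variables — and 2 appears only in locker 7's list, so locker 7 = 2.

locker 7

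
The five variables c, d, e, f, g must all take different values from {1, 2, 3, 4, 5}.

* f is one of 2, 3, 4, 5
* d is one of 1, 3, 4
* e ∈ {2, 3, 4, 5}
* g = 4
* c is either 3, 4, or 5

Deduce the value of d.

g's domain is down to {4}, so g = 4. Eliminate 4 elsewhere: c, d, e, f.
Among the 4 still-open variables, 1 fits only d (and all 4 values in {1, 2, 3, 5} must be used), so d = 1.

1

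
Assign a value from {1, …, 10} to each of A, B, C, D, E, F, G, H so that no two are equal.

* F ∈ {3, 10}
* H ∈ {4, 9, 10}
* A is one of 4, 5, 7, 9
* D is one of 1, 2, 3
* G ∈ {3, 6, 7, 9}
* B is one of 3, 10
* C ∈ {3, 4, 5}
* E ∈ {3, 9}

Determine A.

7

B and F share exactly the 2 values {3, 10}; by pigeonhole those values go to them, so strike 3, 10 from C, D, E, G, H.
E must be 9 (only option left). Strike 9 from A, G, H.
That leaves H = 4. Eliminate 4 elsewhere: A, C.
C must be 5 (only option left). Eliminate 5 elsewhere: A.
So A = 7.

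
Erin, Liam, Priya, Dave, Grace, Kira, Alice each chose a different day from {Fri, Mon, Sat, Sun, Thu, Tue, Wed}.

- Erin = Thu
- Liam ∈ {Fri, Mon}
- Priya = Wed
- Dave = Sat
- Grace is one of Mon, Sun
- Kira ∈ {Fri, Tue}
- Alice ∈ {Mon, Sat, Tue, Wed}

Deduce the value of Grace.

Sun

Erin's domain is down to {Thu}, so Erin = Thu.
That leaves Priya = Wed. So Alice can't be Wed.
Dave must be Sat (only option left). So Alice can't be Sat.
Among the 4 still-open variables, Sun fits only Grace (and all 4 values in {Fri, Mon, Sun, Tue} must be used), so Grace = Sun.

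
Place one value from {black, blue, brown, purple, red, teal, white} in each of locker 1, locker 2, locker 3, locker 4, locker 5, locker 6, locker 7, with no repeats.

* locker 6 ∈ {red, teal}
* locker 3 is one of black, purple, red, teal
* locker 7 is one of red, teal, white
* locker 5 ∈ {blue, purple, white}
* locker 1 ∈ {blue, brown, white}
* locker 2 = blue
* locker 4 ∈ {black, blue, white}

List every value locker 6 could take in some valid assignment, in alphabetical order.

red, teal

locker 2 has just one choice, so locker 2 = blue. Remove blue from locker 1, locker 4, locker 5.
The 6 still-open variables draw from only 6 values {black, brown, purple, red, teal, white}, so each is used; only locker 1 can be brown, hence locker 1 = brown.
No further eliminations apply; locker 6 can still be any of red, teal.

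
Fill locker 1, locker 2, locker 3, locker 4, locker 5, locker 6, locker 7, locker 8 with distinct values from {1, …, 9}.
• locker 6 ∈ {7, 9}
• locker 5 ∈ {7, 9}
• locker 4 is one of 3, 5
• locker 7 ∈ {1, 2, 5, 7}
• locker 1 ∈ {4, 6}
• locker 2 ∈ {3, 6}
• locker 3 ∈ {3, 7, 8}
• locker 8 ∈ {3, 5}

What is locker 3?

8

The 2 variables locker 4 and locker 8 are confined to {3, 5}, which locks those values in; drop them from locker 2, locker 3, locker 7.
That leaves locker 2 = 6. Eliminate 6 elsewhere: locker 1.
locker 1 has just one choice, so locker 1 = 4.
locker 5 and locker 6 share exactly the 2 values {7, 9}; by pigeonhole those values go to them, so strike 7, 9 from locker 3, locker 7.
So locker 3 = 8.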